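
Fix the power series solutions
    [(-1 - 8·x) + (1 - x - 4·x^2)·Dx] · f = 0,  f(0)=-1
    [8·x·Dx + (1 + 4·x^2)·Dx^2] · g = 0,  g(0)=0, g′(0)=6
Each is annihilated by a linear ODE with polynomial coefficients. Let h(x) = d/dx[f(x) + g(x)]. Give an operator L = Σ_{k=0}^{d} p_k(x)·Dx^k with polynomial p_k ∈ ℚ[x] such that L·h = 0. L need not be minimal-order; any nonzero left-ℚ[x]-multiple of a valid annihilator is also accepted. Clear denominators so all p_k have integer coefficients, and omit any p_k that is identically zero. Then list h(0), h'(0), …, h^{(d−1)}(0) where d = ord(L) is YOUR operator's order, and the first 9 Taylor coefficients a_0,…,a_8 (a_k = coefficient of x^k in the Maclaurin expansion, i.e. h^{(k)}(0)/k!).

L = (-40 + 160·x + 2272·x^2 + 4608·x^3 + 16896·x^4 + 6144·x^6) + (31 + 264·x + 364·x^2 + 2208·x^3 + 4160·x^4 + 12800·x^5 + 768·x^6 + 6144·x^7)·Dx + (-5 - 11·x - 80·x^2 + 116·x^3 + 80·x^4 + 704·x^5 + 1536·x^6 + 256·x^7 + 1024·x^8)·Dx^2  (order 2).
h: a_k = 5, -10, -51, -116, -229, -1086, -3471, -9320, -24825, …
ICs: h(0) = 5, h′(0) = -10.

f: a_k = -1, -1, -5, -9, -29, -65, -181, -441, -1165, …
g: a_k = 0, 6, 0, -8, 0, 96/5, 0, -384/7, 0, …
Sum ⇒ L₀ = lclm(L_f,L_g) in ℚ(x)⟨Dx⟩.
h=h₀': d/dx-closure on L₀ ⇒ L.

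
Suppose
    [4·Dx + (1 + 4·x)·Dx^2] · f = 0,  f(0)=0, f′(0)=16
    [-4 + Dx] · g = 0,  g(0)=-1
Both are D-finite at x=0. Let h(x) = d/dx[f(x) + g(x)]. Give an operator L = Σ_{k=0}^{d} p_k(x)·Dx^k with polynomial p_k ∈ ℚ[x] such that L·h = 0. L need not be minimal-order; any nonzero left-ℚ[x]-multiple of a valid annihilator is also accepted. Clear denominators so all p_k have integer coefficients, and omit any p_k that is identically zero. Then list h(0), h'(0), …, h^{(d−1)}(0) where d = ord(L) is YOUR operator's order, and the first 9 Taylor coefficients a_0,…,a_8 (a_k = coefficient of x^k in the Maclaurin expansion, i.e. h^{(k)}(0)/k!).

f: a_k = 0, 16, -32, 256/3, -256, 4096/5, -8192/3, 65536/7, -32768, …
g: a_k = -1, -4, -8, -32/3, -32/3, -128/15, -256/45, -1024/315, -512/315, …
Sum ⇒ L₀ = lclm(L_f,L_g) in ℚ(x)⟨Dx⟩.
h=h₀': d/dx-closure on L₀ ⇒ L.
L = (-24 - 32·x) + (2 - 16·x - 32·x^2)·Dx + (1 + 6·x + 8·x^2)·Dx^2  (order 2).
h: a_k = 12, -80, 224, -3200/3, 12160/3, -246272/15, 2948096/45, -82579456/315, 330299392/315, …
ICs: h(0) = 12, h′(0) = -80.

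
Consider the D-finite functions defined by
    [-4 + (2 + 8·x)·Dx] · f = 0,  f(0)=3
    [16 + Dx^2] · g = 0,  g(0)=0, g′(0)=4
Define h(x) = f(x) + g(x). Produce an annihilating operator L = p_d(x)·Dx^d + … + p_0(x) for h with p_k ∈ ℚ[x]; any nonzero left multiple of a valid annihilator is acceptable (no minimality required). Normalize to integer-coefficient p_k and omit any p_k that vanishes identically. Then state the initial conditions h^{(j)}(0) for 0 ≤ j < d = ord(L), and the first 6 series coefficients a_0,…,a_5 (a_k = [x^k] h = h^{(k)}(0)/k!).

f: a_k = 3, 6, -6, 12, -30, 84, …
g: a_k = 0, 4, 0, -32/3, 0, 128/15, …
h₀=f+g: left-lcm gives L₀, ord ≤ 3.
L = (-224 - 1024·x - 2048·x^2) + (48 + 704·x + 3072·x^2 + 4096·x^3)·Dx + (-14 - 64·x - 128·x^2)·Dx^2 + (3 + 44·x + 192·x^2 + 256·x^3)·Dx^3  (order 3).
h: a_k = 3, 10, -6, 4/3, -30, 1388/15, …
ICs: h(0) = 3, h′(0) = 10, h′′(0) = -12.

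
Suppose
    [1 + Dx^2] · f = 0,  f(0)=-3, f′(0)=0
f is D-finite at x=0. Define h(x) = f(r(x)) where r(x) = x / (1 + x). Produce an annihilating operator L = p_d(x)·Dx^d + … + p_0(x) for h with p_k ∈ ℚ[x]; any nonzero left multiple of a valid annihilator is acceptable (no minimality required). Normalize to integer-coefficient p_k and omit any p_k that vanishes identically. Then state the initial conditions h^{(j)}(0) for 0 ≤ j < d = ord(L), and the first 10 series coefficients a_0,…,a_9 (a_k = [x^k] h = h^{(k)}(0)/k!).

f: a_k = -3, 0, 3/2, 0, -1/8, 0, 1/240, 0, -1/13440, 0, …
Change of var in L_f (x↦r) gives L₀.
L = 1 + (2 + 6·x + 6·x^2 + 2·x^3)·Dx + (1 + 4·x + 6·x^2 + 4·x^3 + x^4)·Dx^2  (order 2).
h: a_k = -3, 0, 3/2, -3, 35/8, -11/2, 1501/240, -261/40, 16699/2688, -8791/1680, …
ICs: h(0) = -3, h′(0) = 0.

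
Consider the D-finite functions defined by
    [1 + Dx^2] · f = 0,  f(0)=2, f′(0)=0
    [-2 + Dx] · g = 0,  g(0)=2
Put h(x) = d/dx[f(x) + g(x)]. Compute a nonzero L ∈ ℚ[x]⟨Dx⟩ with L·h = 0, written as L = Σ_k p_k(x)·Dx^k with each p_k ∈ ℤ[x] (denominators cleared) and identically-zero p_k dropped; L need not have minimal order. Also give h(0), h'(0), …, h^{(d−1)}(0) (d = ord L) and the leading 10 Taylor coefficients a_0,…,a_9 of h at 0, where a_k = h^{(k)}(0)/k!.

f: a_k = 2, 0, -1, 0, 1/12, 0, -1/360, 0, 1/20160, 0, …
g: a_k = 2, 4, 4, 8/3, 4/3, 8/15, 8/45, 16/315, 4/315, 8/2835, …
Weyl lclm of L_f,L_g ⇒ L₀ (ord ≤ 3).
h₀' ⇒ L via d/dx closure of L₀.
L = 2 - Dx + 2·Dx^2 - Dx^3  (order 3).
h: a_k = 4, 6, 8, 17/3, 8/3, 21/20, 16/45, 257/2520, 8/315, 341/60480, …
ICs: h(0) = 4, h′(0) = 6, h′′(0) = 16.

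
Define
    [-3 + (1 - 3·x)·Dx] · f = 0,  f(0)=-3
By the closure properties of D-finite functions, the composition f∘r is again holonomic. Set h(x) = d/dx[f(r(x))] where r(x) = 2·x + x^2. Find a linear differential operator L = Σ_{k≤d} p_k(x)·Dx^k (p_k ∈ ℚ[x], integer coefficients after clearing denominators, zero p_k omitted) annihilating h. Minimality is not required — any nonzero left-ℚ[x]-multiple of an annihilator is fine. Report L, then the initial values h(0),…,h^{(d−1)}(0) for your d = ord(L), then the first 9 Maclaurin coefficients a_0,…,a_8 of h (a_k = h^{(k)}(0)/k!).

f: a_k = -3, -9, -27, -81, -243, -729, -2187, -6561, -19683, …
L₀ from L_f via x↦r, Dx↦r'^{-1}Dx.
Differentiate: ansatz ord ≤ ord L₀ ⇒ L.
L = (13 + 18·x + 9·x^2) + (-1 + 5·x + 9·x^2 + 3·x^3)·Dx  (order 1).
h: a_k = -18, -234, -2268, -19548, -157950, -1225206, -9239832, -68259672, -496392138, …
ICs: h(0) = -18.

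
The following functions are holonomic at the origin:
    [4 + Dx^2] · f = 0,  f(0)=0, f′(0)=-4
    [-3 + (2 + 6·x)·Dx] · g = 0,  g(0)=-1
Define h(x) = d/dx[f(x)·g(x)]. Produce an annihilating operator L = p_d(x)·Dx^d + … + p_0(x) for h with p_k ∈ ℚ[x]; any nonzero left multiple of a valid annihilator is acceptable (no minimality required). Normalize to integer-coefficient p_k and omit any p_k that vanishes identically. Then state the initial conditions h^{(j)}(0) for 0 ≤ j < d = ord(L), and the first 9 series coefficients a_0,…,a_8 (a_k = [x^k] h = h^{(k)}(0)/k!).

f: a_k = 0, -4, 0, 8/3, 0, -8/15, 0, 16/315, 0, …
g: a_k = -1, -3/2, 9/8, -27/16, 405/128, -1701/256, 15309/1024, -72171/2048, 2814669/32768, …
Product ⇒ symmetric product L₀, ord ≤ 2.
h₀' ⇒ L via d/dx closure of L₀.
L = (1453 + 11712·x + 26784·x^2 + 27648·x^3 + 20736·x^4) + (132 - 756·x - 5184·x^2 - 5184·x^3)·Dx + (172 + 1416·x + 4428·x^2 + 6912·x^3 + 5184·x^4)·Dx^2  (order 2).
h: a_k = 4, 12, -43/2, 11, -4379/96, 21963/160, -838883/2304, 6669683/6720, -1418299339/516096, …
ICs: h(0) = 4, h′(0) = 12.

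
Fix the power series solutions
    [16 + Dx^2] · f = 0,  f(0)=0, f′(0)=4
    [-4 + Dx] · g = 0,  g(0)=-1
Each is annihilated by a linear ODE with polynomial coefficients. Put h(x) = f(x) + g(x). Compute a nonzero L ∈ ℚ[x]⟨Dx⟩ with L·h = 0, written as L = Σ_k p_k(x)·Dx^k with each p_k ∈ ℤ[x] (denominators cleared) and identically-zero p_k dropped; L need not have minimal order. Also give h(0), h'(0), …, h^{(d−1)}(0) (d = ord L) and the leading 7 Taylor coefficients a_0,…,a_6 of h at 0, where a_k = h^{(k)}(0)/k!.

L = -64 + 16·Dx - 4·Dx^2 + Dx^3  (order 3).
h: a_k = -1, 0, -8, -64/3, -32/3, 0, -256/45, …
ICs: h(0) = -1, h′(0) = 0, h′′(0) = -16.

f: a_k = 0, 4, 0, -32/3, 0, 128/15, 0, …
g: a_k = -1, -4, -8, -32/3, -32/3, -128/15, -256/45, …
Weyl lclm of L_f,L_g ⇒ L₀ (ord ≤ 3).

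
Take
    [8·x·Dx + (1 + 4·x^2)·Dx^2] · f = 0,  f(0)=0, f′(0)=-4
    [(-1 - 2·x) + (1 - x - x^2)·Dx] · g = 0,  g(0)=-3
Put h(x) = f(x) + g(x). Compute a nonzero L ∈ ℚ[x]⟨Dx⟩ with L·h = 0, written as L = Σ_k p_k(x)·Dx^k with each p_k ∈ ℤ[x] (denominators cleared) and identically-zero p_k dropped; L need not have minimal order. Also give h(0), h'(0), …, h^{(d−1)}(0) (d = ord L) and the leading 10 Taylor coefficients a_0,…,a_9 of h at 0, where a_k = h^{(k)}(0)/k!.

L = (16 - 64·x - 400·x^2 - 576·x^3 - 696·x^4 - 96·x^6)·Dx + (-13 - 24·x - 22·x^2 - 204·x^3 - 548·x^4 - 488·x^5 - 48·x^6 - 96·x^7)·Dx^2 + (2 + 5·x + 14·x^2 - 2·x^3 + 13·x^4 - 92·x^5 - 48·x^6 - 16·x^7 - 16·x^8)·Dx^3  (order 3).
h: a_k = -3, -7, -6, -11/3, -15, -184/5, -39, -185/7, -102, -2509/9, …
ICs: h(0) = -3, h′(0) = -7, h′′(0) = -12.

f: a_k = 0, -4, 0, 16/3, 0, -64/5, 0, 256/7, 0, -1024/9, …
g: a_k = -3, -3, -6, -9, -15, -24, -39, -63, -102, -165, …
h₀=f+g: left-lcm gives L₀, ord ≤ 3.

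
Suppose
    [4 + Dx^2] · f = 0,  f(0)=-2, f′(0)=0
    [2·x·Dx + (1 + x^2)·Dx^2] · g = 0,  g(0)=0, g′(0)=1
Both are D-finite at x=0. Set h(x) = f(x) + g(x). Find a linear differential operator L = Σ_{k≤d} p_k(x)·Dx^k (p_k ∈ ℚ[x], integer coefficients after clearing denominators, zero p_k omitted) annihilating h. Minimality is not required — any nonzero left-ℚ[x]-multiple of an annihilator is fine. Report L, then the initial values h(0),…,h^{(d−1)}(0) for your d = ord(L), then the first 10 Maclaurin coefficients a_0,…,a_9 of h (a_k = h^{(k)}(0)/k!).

f: a_k = -2, 0, 4, 0, -4/3, 0, 8/45, 0, -4/315, 0, …
g: a_k = 0, 1, 0, -1/3, 0, 1/5, 0, -1/7, 0, 1/9, …
Sum ⇒ L₀ = lclm(L_f,L_g) in ℚ(x)⟨Dx⟩.
L = (-32·x + 80·x^3 + 16·x^5)·Dx + (4 + 32·x^2 + 36·x^4 + 8·x^6)·Dx^2 + (-8·x + 20·x^3 + 4·x^5)·Dx^3 + (1 + 8·x^2 + 9·x^4 + 2·x^6)·Dx^4  (order 4).
h: a_k = -2, 1, 4, -1/3, -4/3, 1/5, 8/45, -1/7, -4/315, 1/9, …
ICs: h(0) = -2, h′(0) = 1, h′′(0) = 8, h′′′(0) = -2.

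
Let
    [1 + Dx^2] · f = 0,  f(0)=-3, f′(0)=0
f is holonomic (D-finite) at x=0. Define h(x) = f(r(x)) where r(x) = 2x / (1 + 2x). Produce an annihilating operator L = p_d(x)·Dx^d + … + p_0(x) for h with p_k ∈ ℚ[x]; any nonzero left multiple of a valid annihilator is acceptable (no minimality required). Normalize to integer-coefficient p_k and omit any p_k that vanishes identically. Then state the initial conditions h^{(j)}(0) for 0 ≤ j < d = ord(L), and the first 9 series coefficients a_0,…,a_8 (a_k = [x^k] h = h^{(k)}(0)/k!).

L = 4 + (4 + 24·x + 48·x^2 + 32·x^3)·Dx + (1 + 8·x + 24·x^2 + 32·x^3 + 16·x^4)·Dx^2  (order 2).
h: a_k = -3, 0, 6, -24, 70, -176, 6004/15, -4176/5, 33398/21, …
ICs: h(0) = -3, h′(0) = 0.

f: a_k = -3, 0, 3/2, 0, -1/8, 0, 1/240, 0, -1/13440, …
Change of var in L_f (x↦r) gives L₀.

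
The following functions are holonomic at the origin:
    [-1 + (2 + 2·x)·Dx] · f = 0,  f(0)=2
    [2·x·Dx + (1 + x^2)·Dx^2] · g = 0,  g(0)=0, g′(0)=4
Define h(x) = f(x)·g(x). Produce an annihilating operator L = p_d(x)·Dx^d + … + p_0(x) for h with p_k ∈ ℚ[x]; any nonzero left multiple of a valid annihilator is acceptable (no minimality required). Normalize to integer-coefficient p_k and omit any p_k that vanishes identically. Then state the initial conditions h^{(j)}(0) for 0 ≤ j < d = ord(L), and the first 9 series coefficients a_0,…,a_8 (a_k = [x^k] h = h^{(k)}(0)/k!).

L = (3 - 4·x - x^2) + (-4 + 4·x + 12·x^2 + 4·x^3)·Dx + (4 + 8·x + 8·x^2 + 8·x^3 + 4·x^4)·Dx^2  (order 2).
h: a_k = 0, 8, 4, -11/3, -5/6, 389/240, 409/480, -18853/13440, -11167/26880, …
ICs: h(0) = 0, h′(0) = 8.

f: a_k = 2, 1, -1/4, 1/8, -5/64, 7/128, -21/512, 33/1024, -429/16384, …
g: a_k = 0, 4, 0, -4/3, 0, 4/5, 0, -4/7, 0, …
L₀ := L_f ⊗_s L_g (sym. prod.), ord ≤ 2.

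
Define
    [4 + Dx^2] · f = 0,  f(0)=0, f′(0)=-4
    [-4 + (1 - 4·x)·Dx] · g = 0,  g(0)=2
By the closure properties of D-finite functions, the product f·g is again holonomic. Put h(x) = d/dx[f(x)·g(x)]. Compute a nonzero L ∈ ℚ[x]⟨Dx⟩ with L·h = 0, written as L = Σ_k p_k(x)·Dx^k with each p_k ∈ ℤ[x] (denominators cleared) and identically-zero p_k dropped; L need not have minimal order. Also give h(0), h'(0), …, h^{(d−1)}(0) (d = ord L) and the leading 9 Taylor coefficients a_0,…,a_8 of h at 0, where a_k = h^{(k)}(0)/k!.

f: a_k = 0, -4, 0, 8/3, 0, -8/15, 0, 16/315, 0, …
g: a_k = 2, 8, 32, 128, 512, 2048, 8192, 32768, 131072, …
Product ⇒ symmetric product L₀, ord ≤ 2.
h₀' ⇒ L via d/dx closure of L₀.
L = (-28 - 32·x + 64·x^2) + (-8 + 32·x)·Dx + (1 - 8·x + 16·x^2)·Dx^2  (order 2).
h: a_k = -8, -64, -368, -5888/3, -29456/3, -235648/5, -9897184/45, -316709888/315, -203599216/45, …
ICs: h(0) = -8, h′(0) = -64.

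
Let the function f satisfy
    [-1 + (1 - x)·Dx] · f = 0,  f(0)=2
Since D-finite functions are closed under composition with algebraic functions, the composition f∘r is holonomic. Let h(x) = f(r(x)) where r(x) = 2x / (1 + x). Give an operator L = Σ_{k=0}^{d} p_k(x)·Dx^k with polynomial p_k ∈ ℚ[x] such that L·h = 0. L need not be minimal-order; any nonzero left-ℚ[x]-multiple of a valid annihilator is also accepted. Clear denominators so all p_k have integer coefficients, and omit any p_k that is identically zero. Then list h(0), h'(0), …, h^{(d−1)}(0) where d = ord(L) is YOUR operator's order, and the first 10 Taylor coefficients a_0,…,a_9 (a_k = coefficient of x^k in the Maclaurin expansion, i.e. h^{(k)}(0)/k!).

f: a_k = 2, 2, 2, 2, 2, 2, 2, 2, 2, 2, …
h₀=f(r): pull back L_f along r ⇒ L₀.
L = 2 + (-1 + x^2)·Dx  (order 1).
h: a_k = 2, 4, 4, 4, 4, 4, 4, 4, 4, 4, …
ICs: h(0) = 2.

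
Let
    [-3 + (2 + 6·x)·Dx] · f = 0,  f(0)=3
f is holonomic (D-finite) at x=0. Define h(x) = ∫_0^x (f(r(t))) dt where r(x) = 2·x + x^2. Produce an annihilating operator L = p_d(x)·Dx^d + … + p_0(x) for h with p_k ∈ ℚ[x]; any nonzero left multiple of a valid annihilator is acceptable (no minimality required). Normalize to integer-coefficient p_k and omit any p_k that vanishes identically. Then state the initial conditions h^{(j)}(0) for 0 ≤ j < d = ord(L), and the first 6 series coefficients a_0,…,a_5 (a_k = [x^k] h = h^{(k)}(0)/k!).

L = (-3 - 3·x)·Dx + (1 + 6·x + 3·x^2)·Dx^2  (order 2).
h: a_k = 0, 3, 9/2, -3, 27/4, -189/10, …
ICs: h(0) = 0, h′(0) = 3.

f: a_k = 3, 9/2, -27/8, 81/16, -1215/128, 5103/256, …
f∘r: x↦r, Dx↦Dx/r' in L_f ⇒ L₀.
h=∫₀ˣh₀: take L = L₀·Dx.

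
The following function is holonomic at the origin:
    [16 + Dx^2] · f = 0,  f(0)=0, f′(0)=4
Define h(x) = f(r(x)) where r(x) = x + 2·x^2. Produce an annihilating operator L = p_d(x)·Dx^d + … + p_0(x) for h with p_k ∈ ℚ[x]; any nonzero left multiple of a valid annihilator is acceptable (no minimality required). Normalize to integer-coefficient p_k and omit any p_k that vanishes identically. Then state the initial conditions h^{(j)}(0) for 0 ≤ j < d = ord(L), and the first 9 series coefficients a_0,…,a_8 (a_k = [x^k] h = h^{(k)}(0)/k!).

L = (16 + 192·x + 768·x^2 + 1024·x^3) - 4·Dx + (1 + 4·x)·Dx^2  (order 2).
h: a_k = 0, 4, 8, -32/3, -64, -1792/15, 0, 106496/315, 28672/45, …
ICs: h(0) = 0, h′(0) = 4.

f: a_k = 0, 4, 0, -32/3, 0, 128/15, 0, -1024/315, 0, …
h₀=f(r): pull back L_f along r ⇒ L₀.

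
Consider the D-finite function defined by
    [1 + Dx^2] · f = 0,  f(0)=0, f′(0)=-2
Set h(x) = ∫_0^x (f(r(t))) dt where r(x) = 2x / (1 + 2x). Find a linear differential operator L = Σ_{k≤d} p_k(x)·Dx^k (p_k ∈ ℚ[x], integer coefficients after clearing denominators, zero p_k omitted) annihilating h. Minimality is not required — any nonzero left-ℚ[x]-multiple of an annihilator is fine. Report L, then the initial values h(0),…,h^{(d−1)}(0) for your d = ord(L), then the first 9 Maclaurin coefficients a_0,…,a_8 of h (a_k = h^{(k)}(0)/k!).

f: a_k = 0, -2, 0, 1/3, 0, -1/60, 0, 1/2520, 0, …
h₀=f(r): pull back L_f along r ⇒ L₀.
Integrate: L := L₀·Dx.
L = 4·Dx + (4 + 24·x + 48·x^2 + 32·x^3)·Dx^2 + (1 + 8·x + 24·x^2 + 32·x^3 + 16·x^4)·Dx^3  (order 3).
h: a_k = 0, 0, -2, 8/3, -10/3, 16/5, -4/45, -80/7, 13862/315, …
ICs: h(0) = 0, h′(0) = 0, h′′(0) = -4.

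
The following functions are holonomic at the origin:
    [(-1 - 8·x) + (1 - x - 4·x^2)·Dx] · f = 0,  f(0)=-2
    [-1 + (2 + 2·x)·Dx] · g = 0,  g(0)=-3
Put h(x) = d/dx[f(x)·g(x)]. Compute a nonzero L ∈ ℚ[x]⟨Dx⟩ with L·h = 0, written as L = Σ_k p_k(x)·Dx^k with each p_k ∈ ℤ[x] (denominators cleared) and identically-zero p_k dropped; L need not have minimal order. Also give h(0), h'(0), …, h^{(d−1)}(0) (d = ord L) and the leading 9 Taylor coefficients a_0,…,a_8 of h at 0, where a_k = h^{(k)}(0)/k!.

L = (43 + 210·x + 603·x^2 + 680·x^3 + 240·x^4) + (-6 - 34·x + 6·x^2 + 194·x^3 + 256·x^4 + 96·x^5)·Dx  (order 1).
h: a_k = 9, 129/2, 1647/8, 12633/16, 302115/128, 1937655/256, 22577835/1024, 134278473/2048, 6132698379/32768, …
ICs: h(0) = 9.

f: a_k = -2, -2, -10, -18, -58, -130, -362, -882, -2330, …
g: a_k = -3, -3/2, 3/8, -3/16, 15/128, -21/256, 63/1024, -99/2048, 1287/32768, …
Sym-product of L_f,L_g gives L₀ (≤ ord 1).
Differentiate: ansatz ord ≤ ord L₀ ⇒ L.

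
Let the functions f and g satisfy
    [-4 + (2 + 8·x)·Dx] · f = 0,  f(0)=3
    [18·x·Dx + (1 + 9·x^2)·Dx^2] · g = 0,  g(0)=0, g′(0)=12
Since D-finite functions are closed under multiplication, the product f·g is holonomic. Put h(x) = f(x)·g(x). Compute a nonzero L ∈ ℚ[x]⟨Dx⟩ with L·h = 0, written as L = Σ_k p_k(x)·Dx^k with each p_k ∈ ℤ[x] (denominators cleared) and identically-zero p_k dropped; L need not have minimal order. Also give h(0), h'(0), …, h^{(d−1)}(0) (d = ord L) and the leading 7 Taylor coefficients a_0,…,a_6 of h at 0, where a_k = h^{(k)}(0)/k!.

f: a_k = 3, 6, -6, 12, -30, 84, -252, …
g: a_k = 0, 12, 0, -36, 0, 972/5, 0, …
Sym-product of L_f,L_g gives L₀ (≤ ord 2).
L = (12 - 36·x - 36·x^2) + (-4 + 2·x + 108·x^2 + 144·x^3)·Dx + (1 + 8·x + 25·x^2 + 72·x^3 + 144·x^4)·Dx^2  (order 2).
h: a_k = 0, 36, 72, -180, -72, 2196/5, 8712/5, …
ICs: h(0) = 0, h′(0) = 36.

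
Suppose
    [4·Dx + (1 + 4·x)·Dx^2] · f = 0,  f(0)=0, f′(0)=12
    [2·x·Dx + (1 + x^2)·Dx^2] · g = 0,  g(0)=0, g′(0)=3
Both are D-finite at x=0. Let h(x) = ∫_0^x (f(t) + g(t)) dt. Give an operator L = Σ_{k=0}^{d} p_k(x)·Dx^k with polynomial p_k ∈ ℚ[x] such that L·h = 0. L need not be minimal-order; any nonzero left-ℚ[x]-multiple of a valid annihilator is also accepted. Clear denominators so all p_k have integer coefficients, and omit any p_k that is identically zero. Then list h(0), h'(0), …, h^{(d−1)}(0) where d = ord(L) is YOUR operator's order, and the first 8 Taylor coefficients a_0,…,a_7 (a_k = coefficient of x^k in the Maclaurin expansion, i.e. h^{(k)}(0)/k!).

L = (-4 - 48·x + 12·x^2 + 16·x^3)·Dx^2 + (-17 - 8·x - 45·x^2 + 24·x^3 + 32·x^4)·Dx^3 + (-2 - 7·x + 4·x^2 + x^3 + 6·x^4 + 8·x^5)·Dx^4  (order 4).
h: a_k = 0, 0, 15/2, -8, 63/4, -192/5, 205/2, -2048/7, …
ICs: h(0) = 0, h′(0) = 0, h′′(0) = 15, h′′′(0) = -48.

f: a_k = 0, 12, -24, 64, -192, 3072/5, -2048, 49152/7, …
g: a_k = 0, 3, 0, -1, 0, 3/5, 0, -3/7, …
h₀=f+g: left-lcm gives L₀, ord ≤ 4.
h=∫₀ˣh₀: take L = L₀·Dx.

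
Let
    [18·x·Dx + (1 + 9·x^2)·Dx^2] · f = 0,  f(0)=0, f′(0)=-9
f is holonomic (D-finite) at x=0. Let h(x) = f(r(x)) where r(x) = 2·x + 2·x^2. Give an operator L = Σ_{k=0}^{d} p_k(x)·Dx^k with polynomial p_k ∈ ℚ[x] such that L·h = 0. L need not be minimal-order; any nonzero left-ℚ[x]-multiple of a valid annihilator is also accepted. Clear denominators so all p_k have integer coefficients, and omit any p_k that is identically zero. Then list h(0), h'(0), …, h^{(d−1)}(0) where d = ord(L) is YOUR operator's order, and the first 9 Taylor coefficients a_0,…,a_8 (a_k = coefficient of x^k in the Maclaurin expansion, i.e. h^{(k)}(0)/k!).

f: a_k = 0, -9, 0, 27, 0, -729/5, 0, 6561/7, 0, …
L₀ from L_f via x↦r, Dx↦r'^{-1}Dx.
L = (-2 + 72·x + 288·x^2 + 432·x^3 + 216·x^4)·Dx + (1 + 2·x + 36·x^2 + 144·x^3 + 180·x^4 + 72·x^5)·Dx^2  (order 2).
h: a_k = 0, -18, -18, 216, 648, -20088/5, -23112, 513216/7, 793152, …
ICs: h(0) = 0, h′(0) = -18.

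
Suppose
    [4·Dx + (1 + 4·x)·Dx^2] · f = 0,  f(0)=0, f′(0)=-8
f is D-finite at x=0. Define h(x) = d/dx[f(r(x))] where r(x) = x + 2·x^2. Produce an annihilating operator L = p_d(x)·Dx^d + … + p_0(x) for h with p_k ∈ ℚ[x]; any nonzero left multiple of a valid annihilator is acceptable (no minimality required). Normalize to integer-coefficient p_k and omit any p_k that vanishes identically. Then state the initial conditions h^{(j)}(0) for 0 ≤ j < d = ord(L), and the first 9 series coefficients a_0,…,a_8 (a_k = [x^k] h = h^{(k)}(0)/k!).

L = (16·x + 32·x^2) + (1 + 8·x + 24·x^2 + 32·x^3)·Dx  (order 1).
h: a_k = -8, 0, 64, -256, 512, 0, -4096, 16384, -32768, …
ICs: h(0) = -8.

f: a_k = 0, -8, 16, -128/3, 128, -2048/5, 4096/3, -32768/7, 16384, …
Change of var in L_f (x↦r) gives L₀.
h₀' ⇒ L via d/dx closure of L₀.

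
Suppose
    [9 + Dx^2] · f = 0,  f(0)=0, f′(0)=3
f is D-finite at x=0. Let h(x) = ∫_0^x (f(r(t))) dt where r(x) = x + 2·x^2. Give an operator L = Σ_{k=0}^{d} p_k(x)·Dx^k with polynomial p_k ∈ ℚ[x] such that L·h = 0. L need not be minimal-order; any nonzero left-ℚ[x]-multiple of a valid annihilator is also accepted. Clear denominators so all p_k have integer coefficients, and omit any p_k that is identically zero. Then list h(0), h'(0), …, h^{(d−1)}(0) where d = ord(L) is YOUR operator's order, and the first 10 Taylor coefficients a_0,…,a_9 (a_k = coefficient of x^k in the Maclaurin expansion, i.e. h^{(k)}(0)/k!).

f: a_k = 0, 3, 0, -9/2, 0, 81/40, 0, -243/560, 0, 243/4480, …
Substitute x→r, Dx→(1/r')Dx; clear ⇒ L₀.
∫: right-multiply L₀ by Dx.
L = (9 + 108·x + 432·x^2 + 576·x^3)·Dx - 4·Dx^2 + (1 + 4·x)·Dx^3  (order 3).
h: a_k = 0, 0, 3/2, 2, -9/8, -27/5, -693/80, -9/4, 45117/4480, 693/40, …
ICs: h(0) = 0, h′(0) = 0, h′′(0) = 3.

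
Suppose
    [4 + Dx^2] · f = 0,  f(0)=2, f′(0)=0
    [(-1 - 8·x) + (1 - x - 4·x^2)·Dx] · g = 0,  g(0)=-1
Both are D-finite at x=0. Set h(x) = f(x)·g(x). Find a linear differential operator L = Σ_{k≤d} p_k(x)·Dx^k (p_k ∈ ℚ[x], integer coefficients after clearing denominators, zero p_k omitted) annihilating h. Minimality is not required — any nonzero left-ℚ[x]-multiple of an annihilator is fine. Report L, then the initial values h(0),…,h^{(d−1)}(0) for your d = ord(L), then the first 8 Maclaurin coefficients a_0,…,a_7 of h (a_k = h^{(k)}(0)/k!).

f: a_k = 2, 0, -4, 0, 4/3, 0, -8/45, 0, …
g: a_k = -1, -1, -5, -9, -29, -65, -181, -441, …
h₀=f·g: eliminate ⇒ L₀, order ≤ 2·1.
L = (4 + 4·x + 16·x^2) + (2 + 16·x)·Dx + (-1 + x + 4·x^2)·Dx^2  (order 2).
h: a_k = -2, -2, -6, -14, -118/3, -286/3, -11362/45, -28522/45, …
ICs: h(0) = -2, h′(0) = -2.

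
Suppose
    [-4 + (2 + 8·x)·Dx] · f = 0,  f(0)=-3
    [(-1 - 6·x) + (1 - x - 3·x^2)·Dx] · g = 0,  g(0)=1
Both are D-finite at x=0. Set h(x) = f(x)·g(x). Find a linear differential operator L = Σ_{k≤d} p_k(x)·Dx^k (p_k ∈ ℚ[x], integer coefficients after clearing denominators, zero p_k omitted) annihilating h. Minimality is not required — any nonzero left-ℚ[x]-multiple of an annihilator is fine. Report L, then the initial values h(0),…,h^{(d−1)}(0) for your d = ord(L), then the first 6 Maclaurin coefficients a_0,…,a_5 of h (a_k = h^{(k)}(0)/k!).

f: a_k = -3, -6, 6, -12, 30, -84, …
g: a_k = 1, 1, 4, 7, 19, 40, …
Product ⇒ symmetric product L₀, ord ≤ 1.
L = (3 + 8·x + 18·x^2) + (-1 - 3·x + 7·x^2 + 12·x^3)·Dx  (order 1).
h: a_k = -3, -9, -12, -51, -57, -294, …
ICs: h(0) = -3.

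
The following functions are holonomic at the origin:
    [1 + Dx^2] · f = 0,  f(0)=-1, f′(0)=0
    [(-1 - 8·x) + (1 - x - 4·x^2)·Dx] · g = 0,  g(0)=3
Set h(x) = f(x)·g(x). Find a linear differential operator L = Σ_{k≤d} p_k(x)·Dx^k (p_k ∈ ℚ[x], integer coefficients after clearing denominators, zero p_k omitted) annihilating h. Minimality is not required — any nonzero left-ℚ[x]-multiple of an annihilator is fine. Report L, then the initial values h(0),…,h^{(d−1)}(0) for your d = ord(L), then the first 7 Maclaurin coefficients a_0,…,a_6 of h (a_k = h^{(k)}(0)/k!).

L = (7 + x + 4·x^2) + (2 + 16·x)·Dx + (-1 + x + 4·x^2)·Dx^2  (order 2).
h: a_k = -3, -3, -27/2, -51/2, -637/8, -1453/8, -120029/240, …
ICs: h(0) = -3, h′(0) = -3.

f: a_k = -1, 0, 1/2, 0, -1/24, 0, 1/720, …
g: a_k = 3, 3, 15, 27, 87, 195, 543, …
h₀=f·g: eliminate ⇒ L₀, order ≤ 2·1.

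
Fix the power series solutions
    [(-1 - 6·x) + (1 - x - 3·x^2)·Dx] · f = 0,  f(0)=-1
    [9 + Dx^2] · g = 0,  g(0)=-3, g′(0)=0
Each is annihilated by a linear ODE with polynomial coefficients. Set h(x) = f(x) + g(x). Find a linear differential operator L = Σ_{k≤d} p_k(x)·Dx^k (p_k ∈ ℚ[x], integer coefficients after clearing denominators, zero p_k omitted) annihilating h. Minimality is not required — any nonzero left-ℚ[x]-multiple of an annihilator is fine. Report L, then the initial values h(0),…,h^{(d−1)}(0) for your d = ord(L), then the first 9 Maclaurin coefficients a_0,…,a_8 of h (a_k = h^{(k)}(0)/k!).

f: a_k = -1, -1, -4, -7, -19, -40, -97, -217, -508, …
g: a_k = -3, 0, 27/2, 0, -81/8, 0, 243/80, 0, -2187/4480, …
h₀=f+g: left-lcm gives L₀, ord ≤ 3.
L = (459 + 2916·x + 1539·x^2 + 3888·x^3 + 3645·x^4 + 4374·x^5) + (-153 + 153·x + 378·x^2 - 405·x^3 + 2187·x^5 + 2187·x^6)·Dx + (51 + 324·x + 171·x^2 + 432·x^3 + 405·x^4 + 486·x^5)·Dx^2 + (-17 + 17·x + 42·x^2 - 45·x^3 + 243·x^5 + 243·x^6)·Dx^3  (order 3).
h: a_k = -4, -1, 19/2, -7, -233/8, -40, -7517/80, -217, -2278027/4480, …
ICs: h(0) = -4, h′(0) = -1, h′′(0) = 19.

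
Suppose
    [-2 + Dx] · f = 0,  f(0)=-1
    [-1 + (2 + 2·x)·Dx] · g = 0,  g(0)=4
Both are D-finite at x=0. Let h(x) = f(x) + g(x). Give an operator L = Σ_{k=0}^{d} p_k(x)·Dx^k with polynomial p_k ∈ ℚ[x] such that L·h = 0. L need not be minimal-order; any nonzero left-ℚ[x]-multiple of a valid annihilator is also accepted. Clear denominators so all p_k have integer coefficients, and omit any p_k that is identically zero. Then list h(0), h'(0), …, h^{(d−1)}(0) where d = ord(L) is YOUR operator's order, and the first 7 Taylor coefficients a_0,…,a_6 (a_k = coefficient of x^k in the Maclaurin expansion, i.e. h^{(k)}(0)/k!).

f: a_k = -1, -2, -2, -4/3, -2/3, -4/15, -4/45, …
g: a_k = 4, 2, -1/2, 1/4, -5/32, 7/64, -21/256, …
L₀ := lclm(L_f,L_g); ord L₀ ≤ 1+1.
L = (10 + 8·x) + (-17 - 32·x - 16·x^2)·Dx + (6 + 14·x + 8·x^2)·Dx^2  (order 2).
h: a_k = 3, 0, -5/2, -13/12, -79/96, -151/960, -1969/11520, …
ICs: h(0) = 3, h′(0) = 0.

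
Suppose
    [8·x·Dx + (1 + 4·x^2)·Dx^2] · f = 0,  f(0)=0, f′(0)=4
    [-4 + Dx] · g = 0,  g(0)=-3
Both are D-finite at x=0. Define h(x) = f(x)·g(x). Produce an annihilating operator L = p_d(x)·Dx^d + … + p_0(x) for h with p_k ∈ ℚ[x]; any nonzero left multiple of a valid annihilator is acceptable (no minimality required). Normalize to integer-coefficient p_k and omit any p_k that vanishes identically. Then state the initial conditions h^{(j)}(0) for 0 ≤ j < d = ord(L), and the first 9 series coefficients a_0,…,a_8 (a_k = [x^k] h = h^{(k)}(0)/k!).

f: a_k = 0, 4, 0, -16/3, 0, 64/5, 0, -256/7, 0, …
g: a_k = -3, -12, -24, -32, -32, -128/5, -256/15, -1024/105, -512/105, …
Sym-product of L_f,L_g gives L₀ (≤ ord 2).
L = (16 - 32·x + 64·x^2) + (-8 + 8·x - 32·x^2)·Dx + (1 + 4·x^2)·Dx^2  (order 2).
h: a_k = 0, -12, -48, -80, -64, -192/5, -256/3, -3328/35, 13312/105, …
ICs: h(0) = 0, h′(0) = -12.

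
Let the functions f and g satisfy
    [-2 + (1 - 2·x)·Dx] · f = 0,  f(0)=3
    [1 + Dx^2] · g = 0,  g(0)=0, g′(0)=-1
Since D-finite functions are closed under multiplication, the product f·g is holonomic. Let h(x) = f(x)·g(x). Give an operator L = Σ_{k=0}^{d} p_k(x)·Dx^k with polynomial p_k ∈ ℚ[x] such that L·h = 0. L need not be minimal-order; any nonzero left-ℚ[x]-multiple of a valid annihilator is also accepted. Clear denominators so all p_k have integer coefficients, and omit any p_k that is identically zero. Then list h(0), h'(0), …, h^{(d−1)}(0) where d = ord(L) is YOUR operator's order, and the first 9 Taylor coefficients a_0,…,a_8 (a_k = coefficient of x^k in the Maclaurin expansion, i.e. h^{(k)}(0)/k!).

L = (-1 + 2·x) + 4·Dx + (-1 + 2·x)·Dx^2  (order 2).
h: a_k = 0, -3, -6, -23/2, -23, -1841/40, -1841/20, -309287/1680, -309287/840, …
ICs: h(0) = 0, h′(0) = -3.

f: a_k = 3, 6, 12, 24, 48, 96, 192, 384, 768, …
g: a_k = 0, -1, 0, 1/6, 0, -1/120, 0, 1/5040, 0, …
L₀ := L_f ⊗_s L_g (sym. prod.), ord ≤ 2.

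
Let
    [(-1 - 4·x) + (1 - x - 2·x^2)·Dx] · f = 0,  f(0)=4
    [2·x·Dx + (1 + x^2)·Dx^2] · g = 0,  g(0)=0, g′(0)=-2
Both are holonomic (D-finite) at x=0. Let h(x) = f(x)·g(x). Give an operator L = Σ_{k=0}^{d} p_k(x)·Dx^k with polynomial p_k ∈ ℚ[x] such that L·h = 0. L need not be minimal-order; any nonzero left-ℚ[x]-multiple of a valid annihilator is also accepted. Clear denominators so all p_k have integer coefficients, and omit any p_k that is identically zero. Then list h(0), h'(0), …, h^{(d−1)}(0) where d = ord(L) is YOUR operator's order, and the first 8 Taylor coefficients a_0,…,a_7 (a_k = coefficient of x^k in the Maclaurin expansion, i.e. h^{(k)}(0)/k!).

f: a_k = 4, 4, 12, 20, 44, 84, 172, 340, …
g: a_k = 0, -2, 0, 2/3, 0, -2/5, 0, 2/7, …
Sym-product of L_f,L_g gives L₀ (≤ ord 2).
L = (4 + 2·x + 12·x^2) + (2 + 6·x + 4·x^2 + 12·x^3)·Dx + (-1 + x + x^2 + x^3 + 2·x^4)·Dx^2  (order 2).
h: a_k = 0, -8, -8, -64/3, -112/3, -408/5, -2344/15, -33424/105, …
ICs: h(0) = 0, h′(0) = -8.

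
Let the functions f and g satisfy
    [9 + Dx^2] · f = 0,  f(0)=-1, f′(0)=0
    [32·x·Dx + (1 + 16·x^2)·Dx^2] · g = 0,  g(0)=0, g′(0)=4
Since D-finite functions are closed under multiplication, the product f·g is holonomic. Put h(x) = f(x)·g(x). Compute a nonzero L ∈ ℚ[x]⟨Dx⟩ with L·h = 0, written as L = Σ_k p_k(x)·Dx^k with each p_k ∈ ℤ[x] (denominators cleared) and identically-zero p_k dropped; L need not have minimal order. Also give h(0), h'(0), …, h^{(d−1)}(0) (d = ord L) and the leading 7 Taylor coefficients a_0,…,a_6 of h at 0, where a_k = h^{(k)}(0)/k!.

L = (16425 + 696384·x^2 + 2778624·x^4 + 11943936·x^6 + 47775744·x^8) + (23616·x + 543744·x^3 + 3981312·x^5 + 21233664·x^7)·Dx + (2050 + 87168·x^2 + 470016·x^4 + 2654208·x^6 + 10616832·x^8)·Dx^2 + (2624·x + 60416·x^3 + 442368·x^5 + 2359296·x^7)·Dx^3 + (25 + 1088·x^2 + 17920·x^4 + 147456·x^6 + 589824·x^8)·Dx^4  (order 4).
h: a_k = 0, -4, 0, 118/3, 0, -3143/10, 0, …
ICs: h(0) = 0, h′(0) = -4, h′′(0) = 0, h′′′(0) = 236.

f: a_k = -1, 0, 9/2, 0, -27/8, 0, 81/80, …
g: a_k = 0, 4, 0, -64/3, 0, 1024/5, 0, …
f·g: L₀ = L_f ⊗_s L_g, ord ≤ 2·2.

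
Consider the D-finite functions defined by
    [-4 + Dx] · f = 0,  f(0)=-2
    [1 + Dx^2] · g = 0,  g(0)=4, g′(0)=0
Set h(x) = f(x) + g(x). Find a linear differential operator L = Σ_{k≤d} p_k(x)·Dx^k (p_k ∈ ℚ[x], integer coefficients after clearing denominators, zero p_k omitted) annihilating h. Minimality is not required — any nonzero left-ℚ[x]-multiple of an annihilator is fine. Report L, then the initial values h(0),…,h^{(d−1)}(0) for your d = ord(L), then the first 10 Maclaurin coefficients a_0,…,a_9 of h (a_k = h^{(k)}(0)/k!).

L = -4 + Dx - 4·Dx^2 + Dx^3  (order 3).
h: a_k = 2, -8, -18, -64/3, -127/6, -256/15, -683/60, -2048/315, -4681/1440, -4096/2835, …
ICs: h(0) = 2, h′(0) = -8, h′′(0) = -36.

f: a_k = -2, -8, -16, -64/3, -64/3, -256/15, -512/45, -2048/315, -1024/315, -4096/2835, …
g: a_k = 4, 0, -2, 0, 1/6, 0, -1/180, 0, 1/10080, 0, …
Weyl lclm of L_f,L_g ⇒ L₀ (ord ≤ 3).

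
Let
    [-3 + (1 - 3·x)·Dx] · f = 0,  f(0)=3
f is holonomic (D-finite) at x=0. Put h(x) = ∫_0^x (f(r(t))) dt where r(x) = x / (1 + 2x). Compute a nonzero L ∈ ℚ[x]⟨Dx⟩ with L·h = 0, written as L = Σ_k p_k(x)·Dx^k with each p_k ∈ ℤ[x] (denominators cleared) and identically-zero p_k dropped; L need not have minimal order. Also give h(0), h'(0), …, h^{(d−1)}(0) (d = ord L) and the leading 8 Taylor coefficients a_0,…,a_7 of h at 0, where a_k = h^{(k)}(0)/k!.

f: a_k = 3, 9, 27, 81, 243, 729, 2187, 6561, …
Substitute x→r, Dx→(1/r')Dx; clear ⇒ L₀.
∫: right-multiply L₀ by Dx.
L = 3·Dx + (-1 - x + 2·x^2)·Dx^2  (order 2).
h: a_k = 0, 3, 9/2, 3, 9/4, 9/5, 3/2, 9/7, …
ICs: h(0) = 0, h′(0) = 3.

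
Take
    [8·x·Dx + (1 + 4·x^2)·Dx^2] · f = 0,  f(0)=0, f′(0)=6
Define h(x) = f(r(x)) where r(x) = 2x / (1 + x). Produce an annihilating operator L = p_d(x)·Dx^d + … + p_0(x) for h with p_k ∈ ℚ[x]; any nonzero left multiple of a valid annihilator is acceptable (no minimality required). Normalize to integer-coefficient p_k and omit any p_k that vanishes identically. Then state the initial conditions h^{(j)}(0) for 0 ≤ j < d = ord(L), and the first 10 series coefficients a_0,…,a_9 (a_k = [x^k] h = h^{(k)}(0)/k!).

L = (2 + 34·x)·Dx + (1 + 2·x + 17·x^2)·Dx^2  (order 2).
h: a_k = 0, 12, -12, -52, 180, 1212/5, -2444, 8724/7, 28980, -203996/3, …
ICs: h(0) = 0, h′(0) = 12.

f: a_k = 0, 6, 0, -8, 0, 96/5, 0, -384/7, 0, 512/3, …
f∘r: x↦r, Dx↦Dx/r' in L_f ⇒ L₀.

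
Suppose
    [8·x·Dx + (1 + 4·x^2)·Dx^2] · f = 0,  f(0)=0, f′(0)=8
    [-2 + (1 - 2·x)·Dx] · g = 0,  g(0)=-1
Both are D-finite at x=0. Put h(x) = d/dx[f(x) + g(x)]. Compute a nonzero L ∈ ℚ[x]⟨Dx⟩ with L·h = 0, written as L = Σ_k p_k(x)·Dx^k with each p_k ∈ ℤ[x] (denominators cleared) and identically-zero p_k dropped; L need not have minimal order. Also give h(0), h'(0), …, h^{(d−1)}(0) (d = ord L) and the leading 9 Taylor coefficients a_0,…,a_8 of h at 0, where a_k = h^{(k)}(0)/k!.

f: a_k = 0, 8, 0, -32/3, 0, 128/5, 0, -512/7, 0, …
g: a_k = -1, -2, -4, -8, -16, -32, -64, -128, -256, …
f+g: L₀ = lclm(L_f,L_g), ord ≤ 2+1.
h₀' ⇒ L via d/dx closure of L₀.
L = (8 - 64·x - 96·x^2) + (-8 + 8·x - 32·x^2 - 96·x^3)·Dx + (1 - 16·x^4)·Dx^2  (order 2).
h: a_k = 6, -8, -56, -64, -32, -384, -1408, -2048, -2560, …
ICs: h(0) = 6, h′(0) = -8.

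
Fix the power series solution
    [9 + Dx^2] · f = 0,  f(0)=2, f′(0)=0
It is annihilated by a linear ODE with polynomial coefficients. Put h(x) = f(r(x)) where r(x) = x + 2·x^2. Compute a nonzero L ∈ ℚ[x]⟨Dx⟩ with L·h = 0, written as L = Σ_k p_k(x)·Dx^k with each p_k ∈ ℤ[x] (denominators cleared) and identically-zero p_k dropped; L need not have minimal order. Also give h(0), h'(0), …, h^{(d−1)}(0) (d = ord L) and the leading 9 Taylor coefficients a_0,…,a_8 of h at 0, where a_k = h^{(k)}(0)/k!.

L = (9 + 108·x + 432·x^2 + 576·x^3) - 4·Dx + (1 + 4·x)·Dx^2  (order 2).
h: a_k = 2, 0, -9, -36, -117/4, 54, 6399/40, 1917/10, -29511/2240, …
ICs: h(0) = 2, h′(0) = 0.

f: a_k = 2, 0, -9, 0, 27/4, 0, -81/40, 0, 729/2240, …
f∘r: x↦r, Dx↦Dx/r' in L_f ⇒ L₀.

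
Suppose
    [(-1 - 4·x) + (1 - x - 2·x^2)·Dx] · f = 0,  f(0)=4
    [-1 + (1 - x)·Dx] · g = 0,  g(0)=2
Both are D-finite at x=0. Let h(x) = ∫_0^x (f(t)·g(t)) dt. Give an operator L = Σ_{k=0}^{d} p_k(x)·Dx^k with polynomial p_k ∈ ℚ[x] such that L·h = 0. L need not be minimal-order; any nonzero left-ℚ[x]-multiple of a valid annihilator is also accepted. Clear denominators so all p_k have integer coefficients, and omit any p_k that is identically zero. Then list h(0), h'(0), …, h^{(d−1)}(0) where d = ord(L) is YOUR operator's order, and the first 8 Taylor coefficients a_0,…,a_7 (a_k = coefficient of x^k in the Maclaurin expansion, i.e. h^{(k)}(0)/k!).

f: a_k = 4, 4, 12, 20, 44, 84, 172, 340, …
g: a_k = 2, 2, 2, 2, 2, 2, 2, 2, …
f·g: L₀ = L_f ⊗_s L_g, ord ≤ 1·1.
∫: right-multiply L₀ by Dx.
L = (-2 - 2·x + 6·x^2)·Dx + (1 - 2·x - x^2 + 2·x^3)·Dx^2  (order 2).
h: a_k = 0, 8, 8, 40/3, 20, 168/5, 56, 680/7, …
ICs: h(0) = 0, h′(0) = 8.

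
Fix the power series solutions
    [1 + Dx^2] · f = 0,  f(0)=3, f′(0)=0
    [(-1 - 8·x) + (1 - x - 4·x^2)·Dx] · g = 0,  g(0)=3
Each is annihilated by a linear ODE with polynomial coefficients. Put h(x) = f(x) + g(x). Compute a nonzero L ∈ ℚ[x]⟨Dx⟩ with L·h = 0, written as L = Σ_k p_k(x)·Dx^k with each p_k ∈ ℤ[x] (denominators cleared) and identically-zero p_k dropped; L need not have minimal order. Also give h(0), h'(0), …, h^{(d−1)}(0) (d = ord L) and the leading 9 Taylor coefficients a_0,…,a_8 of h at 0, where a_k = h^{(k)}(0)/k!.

f: a_k = 3, 0, -3/2, 0, 1/8, 0, -1/240, 0, 1/13440, …
g: a_k = 3, 3, 15, 27, 87, 195, 543, 1323, 3495, …
Sum ⇒ L₀ = lclm(L_f,L_g) in ℚ(x)⟨Dx⟩.
L = (-55 - 486·x - 553·x^2 - 1488·x^3 - 80·x^4 - 128·x^5) + (11 + 11·x + 23·x^2 - 169·x^3 - 348·x^4 - 48·x^5 - 64·x^6)·Dx + (-55 - 486·x - 553·x^2 - 1488·x^3 - 80·x^4 - 128·x^5)·Dx^2 + (11 + 11·x + 23·x^2 - 169·x^3 - 348·x^4 - 48·x^5 - 64·x^6)·Dx^3  (order 3).
h: a_k = 6, 3, 27/2, 27, 697/8, 195, 130319/240, 1323, 46972801/13440, …
ICs: h(0) = 6, h′(0) = 3, h′′(0) = 27.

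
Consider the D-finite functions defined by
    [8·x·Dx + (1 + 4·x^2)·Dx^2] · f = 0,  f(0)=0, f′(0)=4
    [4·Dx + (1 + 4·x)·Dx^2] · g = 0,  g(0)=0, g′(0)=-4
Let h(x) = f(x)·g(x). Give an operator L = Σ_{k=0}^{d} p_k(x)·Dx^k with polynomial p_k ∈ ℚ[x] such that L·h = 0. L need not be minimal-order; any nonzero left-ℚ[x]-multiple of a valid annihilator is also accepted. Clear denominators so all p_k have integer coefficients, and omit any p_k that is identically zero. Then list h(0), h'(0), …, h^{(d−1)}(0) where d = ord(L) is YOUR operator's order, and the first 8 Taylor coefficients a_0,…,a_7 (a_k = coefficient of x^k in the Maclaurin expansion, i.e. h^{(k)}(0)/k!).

f: a_k = 0, 4, 0, -16/3, 0, 64/5, 0, -256/7, …
g: a_k = 0, -4, 8, -64/3, 64, -1024/5, 2048/3, -16384/7, …
Sym-product of L_f,L_g gives L₀ (≤ ord 4).
L = (96 + 640·x + 1408·x^2 + 7680·x^3 + 15360·x^4 + 26624·x^5 + 8192·x^7)·Dx + (24 + 320·x + 2656·x^2 + 9728·x^3 + 28160·x^4 + 47616·x^5 + 71680·x^6 + 6144·x^7 + 28672·x^8)·Dx^2 + (12 + 104·x + 672·x^2 + 2976·x^3 + 8256·x^4 + 18048·x^5 + 24576·x^6 + 35328·x^7 + 6144·x^8 + 16384·x^9)·Dx^3 + (1 + 12·x + 68·x^2 + 256·x^3 + 696·x^4 + 1536·x^5 + 2688·x^6 + 3072·x^7 + 4224·x^8 + 1024·x^9 + 2048·x^10)·Dx^4  (order 4).
h: a_k = 0, 0, -16, 32, -64, 640/3, -34048/45, 37376/15, …
ICs: h(0) = 0, h′(0) = 0, h′′(0) = -32, h′′′(0) = 192.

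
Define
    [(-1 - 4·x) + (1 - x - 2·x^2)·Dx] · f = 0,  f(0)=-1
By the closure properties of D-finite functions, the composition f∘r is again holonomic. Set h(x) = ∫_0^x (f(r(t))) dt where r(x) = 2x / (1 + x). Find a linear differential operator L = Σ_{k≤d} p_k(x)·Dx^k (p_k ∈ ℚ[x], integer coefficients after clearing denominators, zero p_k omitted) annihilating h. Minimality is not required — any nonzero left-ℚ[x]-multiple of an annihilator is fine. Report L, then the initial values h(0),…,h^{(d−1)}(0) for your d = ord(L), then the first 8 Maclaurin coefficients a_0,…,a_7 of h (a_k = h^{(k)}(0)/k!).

f: a_k = -1, -1, -3, -5, -11, -21, -43, -85, …
f∘r: x↦r, Dx↦Dx/r' in L_f ⇒ L₀.
h=∫h₀ ⇒ L = L₀·Dx.
L = (2 + 18·x)·Dx + (-1 - x + 9·x^2 + 9·x^3)·Dx^2  (order 2).
h: a_k = 0, -1, -1, -10/3, -9/2, -18, -27, -810/7, …
ICs: h(0) = 0, h′(0) = -1.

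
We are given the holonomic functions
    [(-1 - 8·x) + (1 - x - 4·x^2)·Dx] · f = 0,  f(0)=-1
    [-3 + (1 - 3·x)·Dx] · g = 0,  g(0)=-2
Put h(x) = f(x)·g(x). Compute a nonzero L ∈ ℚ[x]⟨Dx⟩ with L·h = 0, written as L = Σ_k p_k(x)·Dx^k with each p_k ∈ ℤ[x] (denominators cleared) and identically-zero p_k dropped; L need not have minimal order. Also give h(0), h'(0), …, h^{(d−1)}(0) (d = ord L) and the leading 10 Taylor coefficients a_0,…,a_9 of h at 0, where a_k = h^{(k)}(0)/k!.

f: a_k = -1, -1, -5, -9, -29, -65, -181, -441, -1165, -2929, …
g: a_k = -2, -6, -18, -54, -162, -486, -1458, -4374, -13122, -39366, …
Product ⇒ symmetric product L₀, ord ≤ 1.
L = (-4 - 2·x + 36·x^2) + (1 - 4·x - x^2 + 12·x^3)·Dx  (order 1).
h: a_k = 2, 8, 34, 120, 418, 1384, 4514, 14424, 45602, 142664, …
ICs: h(0) = 2.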